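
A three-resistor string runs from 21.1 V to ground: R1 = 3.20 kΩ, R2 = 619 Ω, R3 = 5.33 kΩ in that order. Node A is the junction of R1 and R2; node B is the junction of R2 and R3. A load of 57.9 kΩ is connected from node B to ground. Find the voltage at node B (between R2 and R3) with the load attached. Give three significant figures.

V ≈ 11.8 V

At node B, R3 is in parallel with the load: R3‖R_L = 4881 Ω.
Below node A the resistance is R2 + (R3‖R_L) = 5500 Ω, so V_A = 21.1 × 5500/8700 = 13.34 V.
Then V_B = V_A × (R3‖R_L)/(R2 + R3‖R_L) = 13.34 × 4881/5500 = 11.8 V.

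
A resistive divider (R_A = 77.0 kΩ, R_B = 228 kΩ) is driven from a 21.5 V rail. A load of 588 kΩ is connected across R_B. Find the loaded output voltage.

The load sits in parallel with R_B: R_B‖R_L = (228 × 588) / (228 + 588) = 164.3 kΩ.
V_out = 21.5 × 164.3 / (77.0 + 164.3) = 21.5 × 164.3/241.3 = 14.6 V.

V_out ≈ 14.6 V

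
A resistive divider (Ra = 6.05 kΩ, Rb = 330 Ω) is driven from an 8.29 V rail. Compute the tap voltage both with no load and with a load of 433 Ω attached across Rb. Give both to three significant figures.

Unloaded: 0.429 V; loaded: 0.249 V

Open-circuit: V = 8.29 × 330/(6050 + 330) = 0.429 V.
With the load, Rb becomes Rb‖R_L = 187.3 Ω, so V = 8.29 × 187.3/6237 = 0.249 V.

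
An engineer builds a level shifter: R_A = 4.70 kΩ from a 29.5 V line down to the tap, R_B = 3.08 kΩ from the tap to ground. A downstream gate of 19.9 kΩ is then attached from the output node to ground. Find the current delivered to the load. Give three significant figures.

R_B‖R_L = 2.667 kΩ; V_out = 29.5 × 2.667/7.367 = 10.68 V.
I_L = V_out / R_L = 10.68 / 19.9 kΩ = 0.537 mA.

I_L ≈ 0.537 mA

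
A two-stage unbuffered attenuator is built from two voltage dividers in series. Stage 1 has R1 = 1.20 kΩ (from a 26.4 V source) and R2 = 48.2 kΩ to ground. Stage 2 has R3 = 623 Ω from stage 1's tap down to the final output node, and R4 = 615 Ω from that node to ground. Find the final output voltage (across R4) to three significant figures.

V_out ≈ 6.58 V

Stage 2 presents R3+R4 = 1238 Ω as a load on stage 1's tap.
Stage 1's lower leg becomes R2‖(R3+R4) = 1207 Ω, so V_mid = 26.4 × 1207/2407 = 13.24 V.
Stage 2 is itself unloaded: V_out = V_mid × R4/(R3+R4) = 13.24 × 615/1238 = 6.58 V.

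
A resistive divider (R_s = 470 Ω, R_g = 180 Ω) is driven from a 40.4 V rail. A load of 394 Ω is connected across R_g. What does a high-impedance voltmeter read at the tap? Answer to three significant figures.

The load sits in parallel with R_g: R_g‖R_L = (180 × 394) / (180 + 394) = 123.6 Ω.
V_out = 40.4 × 123.6 / (470 + 123.6) = 40.4 × 123.6/593.6 = 8.41 V.
(Unloaded it would have been 11.2 V.)

V_out ≈ 8.41 V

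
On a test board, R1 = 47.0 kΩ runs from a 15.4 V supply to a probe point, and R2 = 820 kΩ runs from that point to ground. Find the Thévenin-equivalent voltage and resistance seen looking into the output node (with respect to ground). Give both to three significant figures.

V_th = 14.6 V, R_th = 44.5 kΩ

V_th is the open-circuit tap voltage: 15.4 × 820/(47.0 + 820) = 14.6 V.
With the supply zeroed, R1 and R2 appear in parallel from the tap: R_th = R1‖R2 = (47.0 × 820)/867.0 = 44.5 kΩ.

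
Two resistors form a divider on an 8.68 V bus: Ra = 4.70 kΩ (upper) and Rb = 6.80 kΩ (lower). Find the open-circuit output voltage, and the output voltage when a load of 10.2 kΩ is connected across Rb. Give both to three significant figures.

Open-circuit: V = 8.68 × 6.80/(4.70 + 6.80) = 5.13 V.
With the load, Rb becomes Rb‖R_L = 4.080 kΩ, so V = 8.68 × 4.080/8.780 = 4.03 V.

Unloaded: 5.13 V; loaded: 4.03 V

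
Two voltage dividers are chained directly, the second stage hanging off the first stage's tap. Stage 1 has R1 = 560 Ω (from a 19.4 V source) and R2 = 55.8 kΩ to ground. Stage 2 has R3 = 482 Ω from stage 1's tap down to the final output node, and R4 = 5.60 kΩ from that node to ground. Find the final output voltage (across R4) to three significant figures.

V_out ≈ 16.2 V

Stage 2 presents R3+R4 = 6082 Ω as a load on stage 1's tap.
Stage 1's lower leg becomes R2‖(R3+R4) = 5484 Ω, so V_mid = 19.4 × 5484/6044 = 17.60 V.
Stage 2 is itself unloaded: V_out = V_mid × R4/(R3+R4) = 17.60 × 5600/6082 = 16.2 V.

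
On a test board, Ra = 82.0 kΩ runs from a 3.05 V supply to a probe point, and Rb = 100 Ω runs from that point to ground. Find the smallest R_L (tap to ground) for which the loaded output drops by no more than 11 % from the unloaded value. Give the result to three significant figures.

R_L(min) ≈ 808 Ω

Output resistance R_th = Ra‖Rb = (82000 × 100)/82100 = 99.88 Ω.
The fractional drop is R_th/(R_th + R_L); requiring this ≤ 0.110 gives R_L ≥ R_th(1/0.110 − 1) = 99.88 × 8.091 = 808 Ω.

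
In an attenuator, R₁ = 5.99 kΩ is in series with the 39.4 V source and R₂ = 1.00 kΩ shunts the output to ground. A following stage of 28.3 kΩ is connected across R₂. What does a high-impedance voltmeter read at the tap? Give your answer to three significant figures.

V_out ≈ 5.47 V

The load sits in parallel with R₂: R₂‖R_L = (1.00 × 28.3) / (1.00 + 28.3) = 0.9659 kΩ.
V_out = 39.4 × 0.9659 / (5.99 + 0.9659) = 39.4 × 0.9659/6.956 = 5.47 V.
(Unloaded it would have been 5.64 V.)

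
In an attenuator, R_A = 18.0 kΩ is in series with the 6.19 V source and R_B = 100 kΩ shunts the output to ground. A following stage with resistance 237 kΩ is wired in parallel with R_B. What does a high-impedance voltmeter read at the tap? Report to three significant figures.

V_out ≈ 4.93 V

The load sits in parallel with R_B: R_B‖R_L = (100 × 237) / (100 + 237) = 70.33 kΩ.
V_out = 6.19 × 70.33 / (18.0 + 70.33) = 6.19 × 70.33/88.33 = 4.93 V.
(Unloaded it would have been 5.25 V.)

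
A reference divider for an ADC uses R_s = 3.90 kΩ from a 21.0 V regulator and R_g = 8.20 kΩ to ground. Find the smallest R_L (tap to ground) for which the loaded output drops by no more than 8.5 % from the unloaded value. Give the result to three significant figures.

Output resistance R_th = R_s‖R_g = (3.90 × 8.20)/12.10 = 2.643 kΩ.
The fractional drop is R_th/(R_th + R_L); requiring this ≤ 0.0850 gives R_L ≥ R_th(1/0.0850 − 1) = 2.643 × 10.76 = 28.5 kΩ.

R_L(min) ≈ 28.5 kΩ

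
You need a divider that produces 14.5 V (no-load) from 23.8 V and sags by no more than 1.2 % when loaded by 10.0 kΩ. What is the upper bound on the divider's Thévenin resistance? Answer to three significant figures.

R_th ≤ 121 Ω

Loading drop = R_th/(R_th + R_L) ≤ 0.0120, so R_th ≤ R_L · ε/(1−ε) = 10.0 kΩ × 0.0120/0.9880 = 121 Ω.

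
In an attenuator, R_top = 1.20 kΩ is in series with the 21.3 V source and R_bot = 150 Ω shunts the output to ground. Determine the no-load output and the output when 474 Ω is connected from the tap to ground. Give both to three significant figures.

Unloaded: 2.37 V; loaded: 1.85 V

Open-circuit: V = 21.3 × 150/(1200 + 150) = 2.37 V.
With the load, R_bot becomes R_bot‖R_L = 113.9 Ω, so V = 21.3 × 113.9/1314 = 1.85 V.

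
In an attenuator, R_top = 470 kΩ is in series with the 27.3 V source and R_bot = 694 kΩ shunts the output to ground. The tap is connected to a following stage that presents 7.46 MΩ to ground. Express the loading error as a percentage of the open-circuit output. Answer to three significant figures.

3.62 %

The divider's output (Thévenin) resistance is R_top‖R_bot = 280.2 kΩ.
Fractional drop under load = R_th/(R_th + R_L) = 280.2 / (280.2 + 7460) = 0.03620.
So the output falls by 3.62 %.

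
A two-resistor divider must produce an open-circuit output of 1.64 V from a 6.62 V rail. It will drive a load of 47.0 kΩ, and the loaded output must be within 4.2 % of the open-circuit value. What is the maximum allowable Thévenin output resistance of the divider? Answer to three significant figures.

Loading drop = R_th/(R_th + R_L) ≤ 0.0420, so R_th ≤ R_L · ε/(1−ε) = 47.0 kΩ × 0.0420/0.9580 = 2.06 kΩ.
(Any R1, R2 with R2/(R1+R2) = 0.248 and R1‖R2 ≤ 2.06 kΩ will meet the spec.)

R_th ≤ 2.06 kΩ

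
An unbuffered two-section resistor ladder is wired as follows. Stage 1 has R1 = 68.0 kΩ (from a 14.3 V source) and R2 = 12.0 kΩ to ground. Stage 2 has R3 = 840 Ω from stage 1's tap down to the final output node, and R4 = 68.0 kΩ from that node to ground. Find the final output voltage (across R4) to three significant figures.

V_out ≈ 1.85 V

Stage 2 presents R3+R4 = 68840 Ω as a load on stage 1's tap.
Stage 1's lower leg becomes R2‖(R3+R4) = 10220 Ω, so V_mid = 14.3 × 10220/78220 = 1.868 V.
Stage 2 is itself unloaded: V_out = V_mid × R4/(R3+R4) = 1.868 × 68000/68840 = 1.85 V.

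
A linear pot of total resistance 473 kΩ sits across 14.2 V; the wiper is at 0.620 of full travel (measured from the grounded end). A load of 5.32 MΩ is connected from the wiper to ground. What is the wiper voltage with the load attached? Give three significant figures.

The wiper splits the pot into (1−α)R = 179.7 kΩ above and αR = 293.3 kΩ below.
Lower section ‖ load = 277.9 kΩ.
V_wiper = 14.2 × 277.9/(179.7 + 277.9) = 8.62 V.

V ≈ 8.62 V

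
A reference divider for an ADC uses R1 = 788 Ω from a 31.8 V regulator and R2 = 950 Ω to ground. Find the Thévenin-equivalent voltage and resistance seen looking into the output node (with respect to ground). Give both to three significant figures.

V_th is the open-circuit tap voltage: 31.8 × 950/(788 + 950) = 17.4 V.
With the supply zeroed, R1 and R2 appear in parallel from the tap: R_th = R1‖R2 = (788 × 950)/1738 = 431 Ω.

V_th = 17.4 V, R_th = 431 Ω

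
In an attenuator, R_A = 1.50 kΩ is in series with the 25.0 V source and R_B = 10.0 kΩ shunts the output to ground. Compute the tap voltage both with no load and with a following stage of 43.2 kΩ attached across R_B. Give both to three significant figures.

Unloaded: 21.7 V; loaded: 21.1 V

Open-circuit: V = 25.0 × 10.0/(1.50 + 10.0) = 21.7 V.
With the load, R_B becomes R_B‖R_L = 8.120 kΩ, so V = 25.0 × 8.120/9.620 = 21.1 V.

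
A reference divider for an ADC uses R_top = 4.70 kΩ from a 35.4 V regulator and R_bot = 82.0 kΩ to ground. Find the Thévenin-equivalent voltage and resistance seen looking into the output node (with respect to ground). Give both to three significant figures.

V_th = 33.5 V, R_th = 4.45 kΩ

V_th is the open-circuit tap voltage: 35.4 × 82.0/(4.70 + 82.0) = 33.5 V.
With the supply zeroed, R_top and R_bot appear in parallel from the tap: R_th = R_top‖R_bot = (4.70 × 82.0)/86.70 = 4.45 kΩ.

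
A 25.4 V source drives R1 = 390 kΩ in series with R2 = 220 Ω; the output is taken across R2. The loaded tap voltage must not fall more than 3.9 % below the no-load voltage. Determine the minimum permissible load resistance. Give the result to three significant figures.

R_L(min) ≈ 5.42 kΩ

Output resistance R_th = R1‖R2 = (390000 × 220)/390200 = 219.9 Ω.
The fractional drop is R_th/(R_th + R_L); requiring this ≤ 0.0390 gives R_L ≥ R_th(1/0.0390 − 1) = 219.9 × 24.64 = 5.42 kΩ.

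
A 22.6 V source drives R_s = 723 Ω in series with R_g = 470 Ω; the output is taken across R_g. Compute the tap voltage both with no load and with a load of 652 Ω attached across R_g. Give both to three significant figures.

Open-circuit: V = 22.6 × 470/(723 + 470) = 8.90 V.
With the load, R_g becomes R_g‖R_L = 273.1 Ω, so V = 22.6 × 273.1/996.1 = 6.20 V.

Unloaded: 8.90 V; loaded: 6.20 V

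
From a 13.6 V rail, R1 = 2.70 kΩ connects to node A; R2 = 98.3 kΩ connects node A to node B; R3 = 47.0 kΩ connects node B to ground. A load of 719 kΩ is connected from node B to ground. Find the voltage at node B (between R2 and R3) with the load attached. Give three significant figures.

At node B, R3 is in parallel with the load: R3‖R_L = 44.12 kΩ.
Below node A the resistance is R2 + (R3‖R_L) = 142.4 kΩ, so V_A = 13.6 × 142.4/145.1 = 13.35 V.
Then V_B = V_A × (R3‖R_L)/(R2 + R3‖R_L) = 13.35 × 44.12/142.4 = 4.13 V.

V ≈ 4.13 V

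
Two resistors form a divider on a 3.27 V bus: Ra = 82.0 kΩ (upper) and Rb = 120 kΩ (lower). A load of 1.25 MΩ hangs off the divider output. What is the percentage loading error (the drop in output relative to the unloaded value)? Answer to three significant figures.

The divider's output (Thévenin) resistance is Ra‖Rb = 48.71 kΩ.
Fractional drop under load = R_th/(R_th + R_L) = 48.71 / (48.71 + 1250) = 0.03751.
So the output falls by 3.75 %.

3.75 %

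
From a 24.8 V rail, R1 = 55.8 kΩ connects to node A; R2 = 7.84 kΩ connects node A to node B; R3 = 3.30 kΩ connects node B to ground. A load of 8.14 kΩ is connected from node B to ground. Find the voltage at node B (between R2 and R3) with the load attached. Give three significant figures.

At node B, R3 is in parallel with the load: R3‖R_L = 2.348 kΩ.
Below node A the resistance is R2 + (R3‖R_L) = 10.19 kΩ, so V_A = 24.8 × 10.19/65.99 = 3.829 V.
Then V_B = V_A × (R3‖R_L)/(R2 + R3‖R_L) = 3.829 × 2.348/10.19 = 0.882 V.

V ≈ 0.882 V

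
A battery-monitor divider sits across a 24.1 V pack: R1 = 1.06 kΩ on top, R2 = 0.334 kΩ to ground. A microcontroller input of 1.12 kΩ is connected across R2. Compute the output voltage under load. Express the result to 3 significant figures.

The load sits in parallel with R2: R2‖R_L = (334 × 1120) / (334 + 1120) = 257.3 Ω.
V_out = 24.1 × 257.3 / (1060 + 257.3) = 24.1 × 257.3/1317 = 4.71 V.

V_out ≈ 4.71 V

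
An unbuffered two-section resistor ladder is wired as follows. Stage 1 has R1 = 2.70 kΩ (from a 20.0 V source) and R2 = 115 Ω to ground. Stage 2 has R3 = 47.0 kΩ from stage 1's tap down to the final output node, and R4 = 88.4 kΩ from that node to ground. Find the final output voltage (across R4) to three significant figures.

Stage 2 presents R3+R4 = 135400 Ω as a load on stage 1's tap.
Stage 1's lower leg becomes R2‖(R3+R4) = 114.9 Ω, so V_mid = 20.0 × 114.9/2815 = 0.8164 V.
Stage 2 is itself unloaded: V_out = V_mid × R4/(R3+R4) = 0.8164 × 88400/135400 = 0.533 V.

V_out ≈ 0.533 V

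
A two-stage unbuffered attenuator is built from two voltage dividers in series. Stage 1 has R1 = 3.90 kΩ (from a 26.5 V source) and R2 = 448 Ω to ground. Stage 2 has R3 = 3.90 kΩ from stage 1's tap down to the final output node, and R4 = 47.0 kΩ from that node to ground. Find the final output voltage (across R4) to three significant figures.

Stage 2 presents R3+R4 = 50900 Ω as a load on stage 1's tap.
Stage 1's lower leg becomes R2‖(R3+R4) = 444.1 Ω, so V_mid = 26.5 × 444.1/4344 = 2.709 V.
Stage 2 is itself unloaded: V_out = V_mid × R4/(R3+R4) = 2.709 × 47000/50900 = 2.50 V.

V_out ≈ 2.50 V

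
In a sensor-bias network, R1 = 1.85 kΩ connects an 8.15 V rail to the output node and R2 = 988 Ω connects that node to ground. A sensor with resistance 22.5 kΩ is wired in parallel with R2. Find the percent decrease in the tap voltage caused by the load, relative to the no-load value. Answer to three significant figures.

The divider's output (Thévenin) resistance is R1‖R2 = 644.0 Ω.
Fractional drop under load = R_th/(R_th + R_L) = 644.0 / (644.0 + 22500) = 0.02783.
So the output falls by 2.78 %.

2.78 %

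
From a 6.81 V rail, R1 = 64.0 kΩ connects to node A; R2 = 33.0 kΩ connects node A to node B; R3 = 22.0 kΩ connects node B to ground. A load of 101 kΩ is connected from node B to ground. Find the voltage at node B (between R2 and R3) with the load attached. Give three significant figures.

V ≈ 1.07 V

At node B, R3 is in parallel with the load: R3‖R_L = 18.07 kΩ.
Below node A the resistance is R2 + (R3‖R_L) = 51.07 kΩ, so V_A = 6.81 × 51.07/115.1 = 3.022 V.
Then V_B = V_A × (R3‖R_L)/(R2 + R3‖R_L) = 3.022 × 18.07/51.07 = 1.07 V.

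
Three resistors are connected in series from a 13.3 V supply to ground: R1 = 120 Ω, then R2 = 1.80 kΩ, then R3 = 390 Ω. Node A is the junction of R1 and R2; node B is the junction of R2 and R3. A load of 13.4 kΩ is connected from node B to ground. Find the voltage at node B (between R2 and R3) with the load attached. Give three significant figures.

V ≈ 2.19 V

At node B, R3 is in parallel with the load: R3‖R_L = 379.0 Ω.
Below node A the resistance is R2 + (R3‖R_L) = 2179 Ω, so V_A = 13.3 × 2179/2299 = 12.61 V.
Then V_B = V_A × (R3‖R_L)/(R2 + R3‖R_L) = 12.61 × 379.0/2179 = 2.19 V.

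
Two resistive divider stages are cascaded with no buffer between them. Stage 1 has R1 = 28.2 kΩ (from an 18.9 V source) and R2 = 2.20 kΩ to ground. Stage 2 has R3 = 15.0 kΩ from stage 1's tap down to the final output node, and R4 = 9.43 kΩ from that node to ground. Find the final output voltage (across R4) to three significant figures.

V_out ≈ 0.487 V

Stage 2 presents R3+R4 = 24.43 kΩ as a load on stage 1's tap.
Stage 1's lower leg becomes R2‖(R3+R4) = 2.018 kΩ, so V_mid = 18.9 × 2.018/30.22 = 1.262 V.
Stage 2 is itself unloaded: V_out = V_mid × R4/(R3+R4) = 1.262 × 9.43/24.43 = 0.487 V.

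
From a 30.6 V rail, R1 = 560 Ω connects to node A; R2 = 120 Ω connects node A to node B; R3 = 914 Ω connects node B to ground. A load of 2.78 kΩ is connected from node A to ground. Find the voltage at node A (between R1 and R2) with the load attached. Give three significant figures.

Below node A the series string R2+R3 = 1034 Ω sits in parallel with the 2780 Ω load: 753.7 Ω.
V_A = 30.6 × 753.7/(560 + 753.7) = 17.6 V.

V ≈ 17.6 V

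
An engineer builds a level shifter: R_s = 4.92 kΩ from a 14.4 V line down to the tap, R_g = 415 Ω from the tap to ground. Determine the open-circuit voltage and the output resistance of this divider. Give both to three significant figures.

V_th is the open-circuit tap voltage: 14.4 × 415/(4920 + 415) = 1.12 V.
With the supply zeroed, R_s and R_g appear in parallel from the tap: R_th = R_s‖R_g = (4920 × 415)/5335 = 383 Ω.

V_th = 1.12 V, R_th = 383 Ω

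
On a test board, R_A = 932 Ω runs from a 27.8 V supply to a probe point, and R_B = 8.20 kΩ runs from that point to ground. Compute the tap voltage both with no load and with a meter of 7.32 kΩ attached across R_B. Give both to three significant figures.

Unloaded: 25.0 V; loaded: 22.4 V

Open-circuit: V = 27.8 × 8200/(932 + 8200) = 25.0 V.
With the load, R_B becomes R_B‖R_L = 3868 Ω, so V = 27.8 × 3868/4800 = 22.4 V.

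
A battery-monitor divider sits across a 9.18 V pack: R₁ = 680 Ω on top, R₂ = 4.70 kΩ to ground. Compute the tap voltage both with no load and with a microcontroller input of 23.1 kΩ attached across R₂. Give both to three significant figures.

Unloaded: 8.02 V; loaded: 7.82 V

Open-circuit: V = 9.18 × 4700/(680 + 4700) = 8.02 V.
With the load, R₂ becomes R₂‖R_L = 3905 Ω, so V = 9.18 × 3905/4585 = 7.82 V.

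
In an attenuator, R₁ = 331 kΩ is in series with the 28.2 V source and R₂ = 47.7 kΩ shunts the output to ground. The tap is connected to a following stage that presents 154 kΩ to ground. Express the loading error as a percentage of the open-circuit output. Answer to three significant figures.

21.3 %

Unloaded V = 28.2 × 47.7/378.7 = 3.552 V.
Loaded: R₂‖R_L = 36.42 kΩ, giving V = 28.2 × 36.42/367.4 = 2.795 V.
Drop = (3.552 − 2.795) / 3.552 = 21.3 %.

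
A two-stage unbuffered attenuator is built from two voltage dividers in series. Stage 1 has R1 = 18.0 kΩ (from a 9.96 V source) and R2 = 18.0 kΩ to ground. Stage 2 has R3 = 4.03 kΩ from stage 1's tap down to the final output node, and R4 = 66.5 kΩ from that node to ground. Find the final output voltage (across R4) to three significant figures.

Stage 2 presents R3+R4 = 70.53 kΩ as a load on stage 1's tap.
Stage 1's lower leg becomes R2‖(R3+R4) = 14.34 kΩ, so V_mid = 9.96 × 14.34/32.34 = 4.416 V.
Stage 2 is itself unloaded: V_out = V_mid × R4/(R3+R4) = 4.416 × 66.5/70.53 = 4.16 V.

V_out ≈ 4.16 V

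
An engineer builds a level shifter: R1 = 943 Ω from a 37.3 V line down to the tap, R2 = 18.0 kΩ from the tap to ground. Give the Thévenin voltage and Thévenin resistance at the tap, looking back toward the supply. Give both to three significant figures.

V_th is the open-circuit tap voltage: 37.3 × 18000/(943 + 18000) = 35.4 V.
With the supply zeroed, R1 and R2 appear in parallel from the tap: R_th = R1‖R2 = (943 × 18000)/18940 = 896 Ω.

V_th = 35.4 V, R_th = 896 Ω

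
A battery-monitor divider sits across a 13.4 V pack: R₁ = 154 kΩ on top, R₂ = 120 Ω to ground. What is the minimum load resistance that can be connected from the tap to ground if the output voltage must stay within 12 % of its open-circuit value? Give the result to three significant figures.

Output resistance R_th = R₁‖R₂ = (154000 × 120)/154100 = 119.9 Ω.
The fractional drop is R_th/(R_th + R_L); requiring this ≤ 0.120 gives R_L ≥ R_th(1/0.120 − 1) = 119.9 × 7.333 = 879 Ω.

R_L(min) ≈ 879 Ω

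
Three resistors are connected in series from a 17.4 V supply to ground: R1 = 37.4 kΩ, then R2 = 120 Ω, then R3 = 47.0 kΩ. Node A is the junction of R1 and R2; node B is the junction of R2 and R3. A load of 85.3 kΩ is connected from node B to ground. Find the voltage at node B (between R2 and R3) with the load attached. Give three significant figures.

V ≈ 7.77 V

At node B, R3 is in parallel with the load: R3‖R_L = 30300 Ω.
Below node A the resistance is R2 + (R3‖R_L) = 30420 Ω, so V_A = 17.4 × 30420/67820 = 7.805 V.
Then V_B = V_A × (R3‖R_L)/(R2 + R3‖R_L) = 7.805 × 30300/30420 = 7.77 V.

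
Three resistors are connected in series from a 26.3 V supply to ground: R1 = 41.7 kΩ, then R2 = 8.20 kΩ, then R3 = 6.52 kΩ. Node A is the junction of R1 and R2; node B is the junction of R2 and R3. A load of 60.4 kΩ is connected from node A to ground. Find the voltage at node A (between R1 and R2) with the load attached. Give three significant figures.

V ≈ 5.81 V

Below node A the series string R2+R3 = 14.72 kΩ sits in parallel with the 60.4 kΩ load: 11.84 kΩ.
V_A = 26.3 × 11.84/(41.7 + 11.84) = 5.81 V.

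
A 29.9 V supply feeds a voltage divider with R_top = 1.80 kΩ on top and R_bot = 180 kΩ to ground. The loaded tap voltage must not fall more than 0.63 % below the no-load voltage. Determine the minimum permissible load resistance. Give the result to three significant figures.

R_L(min) ≈ 281 kΩ

Output resistance R_th = R_top‖R_bot = (1.80 × 180)/181.8 = 1.782 kΩ.
The fractional drop is R_th/(R_th + R_L); requiring this ≤ 0.00630 gives R_L ≥ R_th(1/0.00630 − 1) = 1.782 × 157.7 = 281 kΩ.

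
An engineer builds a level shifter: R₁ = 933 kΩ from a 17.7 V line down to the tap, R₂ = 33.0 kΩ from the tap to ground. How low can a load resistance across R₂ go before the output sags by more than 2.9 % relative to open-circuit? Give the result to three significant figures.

Output resistance R_th = R₁‖R₂ = (933 × 33.0)/966.0 = 31.87 kΩ.
The fractional drop is R_th/(R_th + R_L); requiring this ≤ 0.0290 gives R_L ≥ R_th(1/0.0290 − 1) = 31.87 × 33.48 = 1.07 MΩ.

R_L(min) ≈ 1.07 MΩ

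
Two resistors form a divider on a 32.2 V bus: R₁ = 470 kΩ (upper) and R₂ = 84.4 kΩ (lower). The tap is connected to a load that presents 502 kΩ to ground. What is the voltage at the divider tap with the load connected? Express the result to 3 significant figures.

The load sits in parallel with R₂: R₂‖R_L = (84.4 × 502) / (84.4 + 502) = 72.25 kΩ.
V_out = 32.2 × 72.25 / (470 + 72.25) = 32.2 × 72.25/542.3 = 4.29 V.
(Unloaded it would have been 4.90 V.)

V_out ≈ 4.29 V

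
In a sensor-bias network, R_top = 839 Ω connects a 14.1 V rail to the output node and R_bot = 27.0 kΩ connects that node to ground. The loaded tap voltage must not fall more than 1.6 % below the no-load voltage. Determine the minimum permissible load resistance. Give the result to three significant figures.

Output resistance R_th = R_top‖R_bot = (839 × 27000)/27840 = 813.7 Ω.
The fractional drop is R_th/(R_th + R_L); requiring this ≤ 0.0160 gives R_L ≥ R_th(1/0.0160 − 1) = 813.7 × 61.50 = 50.0 kΩ.

R_L(min) ≈ 50.0 kΩ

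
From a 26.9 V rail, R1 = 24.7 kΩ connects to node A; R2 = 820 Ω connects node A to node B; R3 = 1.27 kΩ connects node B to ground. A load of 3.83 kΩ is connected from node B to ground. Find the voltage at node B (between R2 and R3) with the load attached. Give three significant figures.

At node B, R3 is in parallel with the load: R3‖R_L = 953.7 Ω.
Below node A the resistance is R2 + (R3‖R_L) = 1774 Ω, so V_A = 26.9 × 1774/26470 = 1.802 V.
Then V_B = V_A × (R3‖R_L)/(R2 + R3‖R_L) = 1.802 × 953.7/1774 = 0.969 V.

V ≈ 0.969 V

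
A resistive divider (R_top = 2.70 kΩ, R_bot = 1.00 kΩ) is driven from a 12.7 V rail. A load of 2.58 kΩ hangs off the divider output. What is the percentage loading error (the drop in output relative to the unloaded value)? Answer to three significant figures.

22.0 %

Unloaded V = 12.7 × 1.00/3.700 = 3.432 V.
Loaded: R_bot‖R_L = 0.7207 kΩ, giving V = 12.7 × 0.7207/3.421 = 2.676 V.
Drop = (3.432 − 2.676) / 3.432 = 22.0 %.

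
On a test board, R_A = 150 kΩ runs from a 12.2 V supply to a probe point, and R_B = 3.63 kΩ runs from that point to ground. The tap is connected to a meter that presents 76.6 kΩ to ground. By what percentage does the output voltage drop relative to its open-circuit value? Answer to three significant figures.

The divider's output (Thévenin) resistance is R_A‖R_B = 3.544 kΩ.
Fractional drop under load = R_th/(R_th + R_L) = 3.544 / (3.544 + 76.6) = 0.04422.
So the output falls by 4.42 %.

4.42 %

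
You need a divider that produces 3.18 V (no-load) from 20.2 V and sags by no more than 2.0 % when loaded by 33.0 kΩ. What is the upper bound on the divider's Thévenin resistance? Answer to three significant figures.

Loading drop = R_th/(R_th + R_L) ≤ 0.0200, so R_th ≤ R_L · ε/(1−ε) = 33.0 kΩ × 0.0200/0.9800 = 673 Ω.
(Any R1, R2 with R2/(R1+R2) = 0.157 and R1‖R2 ≤ 673 Ω will meet the spec.)

R_th ≤ 673 Ω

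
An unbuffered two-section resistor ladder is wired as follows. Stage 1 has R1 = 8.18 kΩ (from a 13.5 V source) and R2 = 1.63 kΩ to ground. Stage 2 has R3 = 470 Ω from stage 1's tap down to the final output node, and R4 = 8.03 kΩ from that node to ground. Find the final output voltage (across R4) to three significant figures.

V_out ≈ 1.83 V

Stage 2 presents R3+R4 = 8500 Ω as a load on stage 1's tap.
Stage 1's lower leg becomes R2‖(R3+R4) = 1368 Ω, so V_mid = 13.5 × 1368/9548 = 1.934 V.
Stage 2 is itself unloaded: V_out = V_mid × R4/(R3+R4) = 1.934 × 8030/8500 = 1.83 V.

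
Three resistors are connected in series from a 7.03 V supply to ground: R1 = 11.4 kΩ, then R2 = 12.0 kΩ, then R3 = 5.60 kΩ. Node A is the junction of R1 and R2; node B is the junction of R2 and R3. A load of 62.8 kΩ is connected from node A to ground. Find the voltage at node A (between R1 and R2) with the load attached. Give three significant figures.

V ≈ 3.84 V

Below node A the series string R2+R3 = 17.60 kΩ sits in parallel with the 62.8 kΩ load: 13.75 kΩ.
V_A = 7.03 × 13.75/(11.4 + 13.75) = 3.84 V.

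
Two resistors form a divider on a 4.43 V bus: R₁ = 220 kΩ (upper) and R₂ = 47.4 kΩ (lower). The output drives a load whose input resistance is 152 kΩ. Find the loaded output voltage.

V_out ≈ 0.625 V

The load sits in parallel with R₂: R₂‖R_L = (47.4 × 152) / (47.4 + 152) = 36.13 kΩ.
V_out = 4.43 × 36.13 / (220 + 36.13) = 4.43 × 36.13/256.1 = 0.625 V.
(Unloaded it would have been 0.785 V.)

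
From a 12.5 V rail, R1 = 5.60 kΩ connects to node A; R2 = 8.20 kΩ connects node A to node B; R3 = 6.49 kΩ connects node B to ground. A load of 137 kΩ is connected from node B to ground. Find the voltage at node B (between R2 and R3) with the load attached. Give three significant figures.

V ≈ 3.87 V

At node B, R3 is in parallel with the load: R3‖R_L = 6.196 kΩ.
Below node A the resistance is R2 + (R3‖R_L) = 14.40 kΩ, so V_A = 12.5 × 14.40/20.00 = 8.999 V.
Then V_B = V_A × (R3‖R_L)/(R2 + R3‖R_L) = 8.999 × 6.196/14.40 = 3.87 V.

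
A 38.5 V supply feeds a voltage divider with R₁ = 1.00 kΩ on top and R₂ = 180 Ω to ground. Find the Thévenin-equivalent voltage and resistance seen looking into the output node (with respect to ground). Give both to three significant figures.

V_th = 5.87 V, R_th = 153 Ω

V_th is the open-circuit tap voltage: 38.5 × 180/(1000 + 180) = 5.87 V.
With the supply zeroed, R₁ and R₂ appear in parallel from the tap: R_th = R₁‖R₂ = (1000 × 180)/1180 = 153 Ω.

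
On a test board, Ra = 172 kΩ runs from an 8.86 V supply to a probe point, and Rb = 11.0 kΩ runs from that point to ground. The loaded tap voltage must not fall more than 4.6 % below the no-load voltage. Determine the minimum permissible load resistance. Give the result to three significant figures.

Output resistance R_th = Ra‖Rb = (172 × 11.0)/183.0 = 10.34 kΩ.
The fractional drop is R_th/(R_th + R_L); requiring this ≤ 0.0460 gives R_L ≥ R_th(1/0.0460 − 1) = 10.34 × 20.74 = 214 kΩ.

R_L(min) ≈ 214 kΩ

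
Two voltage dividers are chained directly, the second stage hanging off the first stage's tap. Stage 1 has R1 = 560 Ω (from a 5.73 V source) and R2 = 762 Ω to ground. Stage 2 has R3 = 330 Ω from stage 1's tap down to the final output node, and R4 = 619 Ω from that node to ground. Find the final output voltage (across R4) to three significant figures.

Stage 2 presents R3+R4 = 949.0 Ω as a load on stage 1's tap.
Stage 1's lower leg becomes R2‖(R3+R4) = 422.6 Ω, so V_mid = 5.73 × 422.6/982.6 = 2.465 V.
Stage 2 is itself unloaded: V_out = V_mid × R4/(R3+R4) = 2.465 × 619/949.0 = 1.61 V.

V_out ≈ 1.61 V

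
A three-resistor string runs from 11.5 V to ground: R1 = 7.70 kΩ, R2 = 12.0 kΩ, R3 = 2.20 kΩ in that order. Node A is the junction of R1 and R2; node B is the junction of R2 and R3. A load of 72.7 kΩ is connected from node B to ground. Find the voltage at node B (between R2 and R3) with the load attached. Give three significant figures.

At node B, R3 is in parallel with the load: R3‖R_L = 2.135 kΩ.
Below node A the resistance is R2 + (R3‖R_L) = 14.14 kΩ, so V_A = 11.5 × 14.14/21.84 = 7.445 V.
Then V_B = V_A × (R3‖R_L)/(R2 + R3‖R_L) = 7.445 × 2.135/14.14 = 1.12 V.

V ≈ 1.12 V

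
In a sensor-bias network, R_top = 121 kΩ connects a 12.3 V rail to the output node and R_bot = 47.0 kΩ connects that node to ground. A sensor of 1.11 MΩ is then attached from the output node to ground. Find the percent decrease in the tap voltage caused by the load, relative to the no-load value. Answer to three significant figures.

The divider's output (Thévenin) resistance is R_top‖R_bot = 33.85 kΩ.
Fractional drop under load = R_th/(R_th + R_L) = 33.85 / (33.85 + 1110) = 0.02959.
So the output falls by 2.96 %.

2.96 %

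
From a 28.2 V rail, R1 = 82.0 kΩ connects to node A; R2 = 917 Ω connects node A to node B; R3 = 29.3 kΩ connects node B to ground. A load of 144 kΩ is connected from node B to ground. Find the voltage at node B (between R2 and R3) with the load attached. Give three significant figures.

At node B, R3 is in parallel with the load: R3‖R_L = 24350 Ω.
Below node A the resistance is R2 + (R3‖R_L) = 25260 Ω, so V_A = 28.2 × 25260/107300 = 6.642 V.
Then V_B = V_A × (R3‖R_L)/(R2 + R3‖R_L) = 6.642 × 24350/25260 = 6.40 V.

V ≈ 6.40 V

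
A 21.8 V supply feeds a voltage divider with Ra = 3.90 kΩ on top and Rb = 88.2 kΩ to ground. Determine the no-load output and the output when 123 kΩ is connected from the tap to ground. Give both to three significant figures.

Unloaded: 20.9 V; loaded: 20.3 V

Open-circuit: V = 21.8 × 88.2/(3.90 + 88.2) = 20.9 V.
With the load, Rb becomes Rb‖R_L = 51.37 kΩ, so V = 21.8 × 51.37/55.27 = 20.3 V.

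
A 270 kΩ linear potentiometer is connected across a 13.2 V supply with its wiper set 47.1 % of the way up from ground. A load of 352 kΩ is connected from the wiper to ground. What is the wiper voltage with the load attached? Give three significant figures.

The wiper splits the pot into (1−α)R = 142.8 kΩ above and αR = 127.2 kΩ below.
Lower section ‖ load = 93.42 kΩ.
V_wiper = 13.2 × 93.42/(142.8 + 93.42) = 5.22 V.

V ≈ 5.22 V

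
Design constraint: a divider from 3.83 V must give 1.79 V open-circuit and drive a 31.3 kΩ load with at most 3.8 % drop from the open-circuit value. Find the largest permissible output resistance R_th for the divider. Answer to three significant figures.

Loading drop = R_th/(R_th + R_L) ≤ 0.0380, so R_th ≤ R_L · ε/(1−ε) = 31.3 kΩ × 0.0380/0.9620 = 1.24 kΩ.
(Any R1, R2 with R2/(R1+R2) = 0.467 and R1‖R2 ≤ 1.24 kΩ will meet the spec.)

R_th ≤ 1.24 kΩ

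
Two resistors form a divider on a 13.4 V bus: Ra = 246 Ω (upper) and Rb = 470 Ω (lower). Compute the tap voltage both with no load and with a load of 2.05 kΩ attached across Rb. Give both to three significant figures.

Unloaded: 8.80 V; loaded: 8.15 V

Open-circuit: V = 13.4 × 470/(246 + 470) = 8.80 V.
With the load, Rb becomes Rb‖R_L = 382.3 Ω, so V = 13.4 × 382.3/628.3 = 8.15 V.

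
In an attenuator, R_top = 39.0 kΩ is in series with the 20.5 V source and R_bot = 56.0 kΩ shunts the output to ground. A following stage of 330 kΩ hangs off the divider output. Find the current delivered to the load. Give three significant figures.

I_L ≈ 0.0342 mA

R_bot‖R_L = 47.88 kΩ; V_out = 20.5 × 47.88/86.88 = 11.30 V.
I_L = V_out / R_L = 11.30 / 330 kΩ = 0.0342 mA.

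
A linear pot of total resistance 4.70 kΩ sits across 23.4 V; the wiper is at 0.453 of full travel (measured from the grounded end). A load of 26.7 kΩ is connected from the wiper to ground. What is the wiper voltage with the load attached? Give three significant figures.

The wiper splits the pot into (1−α)R = 2.571 kΩ above and αR = 2.129 kΩ below.
Lower section ‖ load = 1.972 kΩ.
V_wiper = 23.4 × 1.972/(2.571 + 1.972) = 10.2 V.

V ≈ 10.2 V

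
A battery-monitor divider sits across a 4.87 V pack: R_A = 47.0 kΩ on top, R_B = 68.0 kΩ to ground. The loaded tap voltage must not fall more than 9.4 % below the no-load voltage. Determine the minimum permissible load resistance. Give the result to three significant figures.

Output resistance R_th = R_A‖R_B = (47.0 × 68.0)/115.0 = 27.79 kΩ.
The fractional drop is R_th/(R_th + R_L); requiring this ≤ 0.0940 gives R_L ≥ R_th(1/0.0940 − 1) = 27.79 × 9.638 = 268 kΩ.

R_L(min) ≈ 268 kΩ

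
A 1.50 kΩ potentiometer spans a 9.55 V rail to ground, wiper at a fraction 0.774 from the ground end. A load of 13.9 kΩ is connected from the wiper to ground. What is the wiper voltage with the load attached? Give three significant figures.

V ≈ 7.25 V

The wiper splits the pot into (1−α)R = 339.0 Ω above and αR = 1161 Ω below.
Lower section ‖ load = 1072 Ω.
V_wiper = 9.55 × 1072/(339.0 + 1072) = 7.25 V.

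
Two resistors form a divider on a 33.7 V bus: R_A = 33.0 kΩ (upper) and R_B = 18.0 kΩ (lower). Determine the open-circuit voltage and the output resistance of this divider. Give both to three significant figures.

V_th is the open-circuit tap voltage: 33.7 × 18.0/(33.0 + 18.0) = 11.9 V.
With the supply zeroed, R_A and R_B appear in parallel from the tap: R_th = R_A‖R_B = (33.0 × 18.0)/51.00 = 11.6 kΩ.

V_th = 11.9 V, R_th = 11.6 kΩ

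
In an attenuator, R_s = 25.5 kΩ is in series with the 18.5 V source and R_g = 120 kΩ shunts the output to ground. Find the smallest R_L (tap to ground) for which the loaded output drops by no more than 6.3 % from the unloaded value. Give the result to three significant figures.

Output resistance R_th = R_s‖R_g = (25.5 × 120)/145.5 = 21.03 kΩ.
The fractional drop is R_th/(R_th + R_L); requiring this ≤ 0.0630 gives R_L ≥ R_th(1/0.0630 − 1) = 21.03 × 14.87 = 313 kΩ.

R_L(min) ≈ 313 kΩ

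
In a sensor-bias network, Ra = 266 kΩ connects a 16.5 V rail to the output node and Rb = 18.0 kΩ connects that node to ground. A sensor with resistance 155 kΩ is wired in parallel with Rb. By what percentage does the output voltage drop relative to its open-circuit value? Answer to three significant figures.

9.81 %

Unloaded V = 16.5 × 18.0/284.0 = 1.0458 V.
Loaded: Rb‖R_L = 16.13 kΩ, giving V = 16.5 × 16.13/282.1 = 0.94319 V.
Drop = (1.0458 − 0.94319) / 1.0458 = 9.81 %.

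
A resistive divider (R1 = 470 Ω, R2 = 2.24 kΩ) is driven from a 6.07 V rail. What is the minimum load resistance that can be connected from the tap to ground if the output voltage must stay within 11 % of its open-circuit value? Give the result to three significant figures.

Output resistance R_th = R1‖R2 = (470 × 2240)/2710 = 388.5 Ω.
The fractional drop is R_th/(R_th + R_L); requiring this ≤ 0.110 gives R_L ≥ R_th(1/0.110 − 1) = 388.5 × 8.091 = 3.14 kΩ.

R_L(min) ≈ 3.14 kΩ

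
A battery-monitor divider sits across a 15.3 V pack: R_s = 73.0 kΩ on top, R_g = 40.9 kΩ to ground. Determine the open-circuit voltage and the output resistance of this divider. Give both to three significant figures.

V_th is the open-circuit tap voltage: 15.3 × 40.9/(73.0 + 40.9) = 5.49 V.
With the supply zeroed, R_s and R_g appear in parallel from the tap: R_th = R_s‖R_g = (73.0 × 40.9)/113.9 = 26.2 kΩ.

V_th = 5.49 V, R_th = 26.2 kΩ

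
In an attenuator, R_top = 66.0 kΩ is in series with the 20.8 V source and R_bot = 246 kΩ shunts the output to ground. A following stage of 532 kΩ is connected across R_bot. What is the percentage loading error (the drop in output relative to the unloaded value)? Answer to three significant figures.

8.91 %

Unloaded V = 20.8 × 246/312.0 = 16.400 V.
Loaded: R_bot‖R_L = 168.2 kΩ, giving V = 20.8 × 168.2/234.2 = 14.939 V.
Drop = (16.400 − 14.939) / 16.400 = 8.91 %.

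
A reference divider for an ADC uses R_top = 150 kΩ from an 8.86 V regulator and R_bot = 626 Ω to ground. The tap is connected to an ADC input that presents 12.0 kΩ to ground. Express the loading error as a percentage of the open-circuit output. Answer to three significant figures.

The divider's output (Thévenin) resistance is R_top‖R_bot = 623.4 Ω.
Fractional drop under load = R_th/(R_th + R_L) = 623.4 / (623.4 + 12000) = 0.04938.
So the output falls by 4.94 %.

4.94 %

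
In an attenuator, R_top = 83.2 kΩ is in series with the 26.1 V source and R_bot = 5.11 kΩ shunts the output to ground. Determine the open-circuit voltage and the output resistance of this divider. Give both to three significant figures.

V_th is the open-circuit tap voltage: 26.1 × 5.11/(83.2 + 5.11) = 1.51 V.
With the supply zeroed, R_top and R_bot appear in parallel from the tap: R_th = R_top‖R_bot = (83.2 × 5.11)/88.31 = 4.81 kΩ.

V_th = 1.51 V, R_th = 4.81 kΩ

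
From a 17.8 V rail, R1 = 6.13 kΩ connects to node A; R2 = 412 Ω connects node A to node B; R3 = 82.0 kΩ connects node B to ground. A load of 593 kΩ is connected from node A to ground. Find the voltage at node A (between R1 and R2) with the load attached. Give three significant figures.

V ≈ 16.4 V

Below node A the series string R2+R3 = 82410 Ω sits in parallel with the 593000 Ω load: 72360 Ω.
V_A = 17.8 × 72360/(6130 + 72360) = 16.4 V.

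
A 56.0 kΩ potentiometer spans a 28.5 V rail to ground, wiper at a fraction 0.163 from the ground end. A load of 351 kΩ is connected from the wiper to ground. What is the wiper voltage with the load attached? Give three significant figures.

The wiper splits the pot into (1−α)R = 46.87 kΩ above and αR = 9.128 kΩ below.
Lower section ‖ load = 8.897 kΩ.
V_wiper = 28.5 × 8.897/(46.87 + 8.897) = 4.55 V.

V ≈ 4.55 V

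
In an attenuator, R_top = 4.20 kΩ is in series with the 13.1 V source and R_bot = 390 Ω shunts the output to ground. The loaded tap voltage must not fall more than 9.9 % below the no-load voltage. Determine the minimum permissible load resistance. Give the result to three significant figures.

R_L(min) ≈ 3.25 kΩ

Output resistance R_th = R_top‖R_bot = (4200 × 390)/4590 = 356.9 Ω.
The fractional drop is R_th/(R_th + R_L); requiring this ≤ 0.0990 gives R_L ≥ R_th(1/0.0990 − 1) = 356.9 × 9.101 = 3.25 kΩ.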